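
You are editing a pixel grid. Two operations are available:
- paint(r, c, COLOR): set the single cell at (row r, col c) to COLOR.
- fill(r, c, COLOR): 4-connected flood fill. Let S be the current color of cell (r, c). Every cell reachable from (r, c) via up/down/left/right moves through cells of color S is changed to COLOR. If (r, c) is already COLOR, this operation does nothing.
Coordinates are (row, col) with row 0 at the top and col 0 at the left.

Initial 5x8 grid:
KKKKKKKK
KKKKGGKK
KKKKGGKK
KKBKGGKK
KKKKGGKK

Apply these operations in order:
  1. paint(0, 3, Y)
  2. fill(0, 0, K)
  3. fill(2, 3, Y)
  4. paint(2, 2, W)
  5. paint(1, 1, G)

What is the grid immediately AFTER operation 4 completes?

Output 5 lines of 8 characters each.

Answer: YYYYKKKK
YYYYGGKK
YYWYGGKK
YYBYGGKK
YYYYGGKK

Derivation:
After op 1 paint(0,3,Y):
KKKYKKKK
KKKKGGKK
KKKKGGKK
KKBKGGKK
KKKKGGKK
After op 2 fill(0,0,K) [0 cells changed]:
KKKYKKKK
KKKKGGKK
KKKKGGKK
KKBKGGKK
KKKKGGKK
After op 3 fill(2,3,Y) [18 cells changed]:
YYYYKKKK
YYYYGGKK
YYYYGGKK
YYBYGGKK
YYYYGGKK
After op 4 paint(2,2,W):
YYYYKKKK
YYYYGGKK
YYWYGGKK
YYBYGGKK
YYYYGGKK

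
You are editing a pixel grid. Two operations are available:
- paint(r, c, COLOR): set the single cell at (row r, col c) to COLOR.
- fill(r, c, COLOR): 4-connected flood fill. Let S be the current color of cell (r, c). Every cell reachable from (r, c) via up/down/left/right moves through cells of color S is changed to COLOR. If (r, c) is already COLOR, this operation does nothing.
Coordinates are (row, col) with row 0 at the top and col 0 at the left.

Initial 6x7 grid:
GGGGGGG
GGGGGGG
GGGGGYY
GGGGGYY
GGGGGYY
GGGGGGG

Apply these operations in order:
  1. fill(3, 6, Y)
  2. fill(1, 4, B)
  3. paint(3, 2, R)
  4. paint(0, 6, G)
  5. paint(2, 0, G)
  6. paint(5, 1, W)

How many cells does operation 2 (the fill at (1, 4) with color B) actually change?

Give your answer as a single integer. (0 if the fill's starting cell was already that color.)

Answer: 36

Derivation:
After op 1 fill(3,6,Y) [0 cells changed]:
GGGGGGG
GGGGGGG
GGGGGYY
GGGGGYY
GGGGGYY
GGGGGGG
After op 2 fill(1,4,B) [36 cells changed]:
BBBBBBB
BBBBBBB
BBBBBYY
BBBBBYY
BBBBBYY
BBBBBBB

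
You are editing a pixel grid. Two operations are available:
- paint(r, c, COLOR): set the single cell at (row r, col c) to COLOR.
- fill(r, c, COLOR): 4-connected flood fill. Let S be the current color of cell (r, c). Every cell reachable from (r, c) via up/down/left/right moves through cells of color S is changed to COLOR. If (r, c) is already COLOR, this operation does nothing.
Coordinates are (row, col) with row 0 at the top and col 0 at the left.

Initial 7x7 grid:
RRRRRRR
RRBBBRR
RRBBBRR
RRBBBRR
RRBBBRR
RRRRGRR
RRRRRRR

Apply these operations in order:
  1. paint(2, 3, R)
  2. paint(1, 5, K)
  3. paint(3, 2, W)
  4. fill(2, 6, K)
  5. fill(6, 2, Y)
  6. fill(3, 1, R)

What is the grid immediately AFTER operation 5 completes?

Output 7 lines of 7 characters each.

After op 1 paint(2,3,R):
RRRRRRR
RRBBBRR
RRBRBRR
RRBBBRR
RRBBBRR
RRRRGRR
RRRRRRR
After op 2 paint(1,5,K):
RRRRRRR
RRBBBKR
RRBRBRR
RRBBBRR
RRBBBRR
RRRRGRR
RRRRRRR
After op 3 paint(3,2,W):
RRRRRRR
RRBBBKR
RRBRBRR
RRWBBRR
RRBBBRR
RRRRGRR
RRRRRRR
After op 4 fill(2,6,K) [35 cells changed]:
KKKKKKK
KKBBBKK
KKBRBKK
KKWBBKK
KKBBBKK
KKKKGKK
KKKKKKK
After op 5 fill(6,2,Y) [36 cells changed]:
YYYYYYY
YYBBBYY
YYBRBYY
YYWBBYY
YYBBBYY
YYYYGYY
YYYYYYY

Answer: YYYYYYY
YYBBBYY
YYBRBYY
YYWBBYY
YYBBBYY
YYYYGYY
YYYYYYY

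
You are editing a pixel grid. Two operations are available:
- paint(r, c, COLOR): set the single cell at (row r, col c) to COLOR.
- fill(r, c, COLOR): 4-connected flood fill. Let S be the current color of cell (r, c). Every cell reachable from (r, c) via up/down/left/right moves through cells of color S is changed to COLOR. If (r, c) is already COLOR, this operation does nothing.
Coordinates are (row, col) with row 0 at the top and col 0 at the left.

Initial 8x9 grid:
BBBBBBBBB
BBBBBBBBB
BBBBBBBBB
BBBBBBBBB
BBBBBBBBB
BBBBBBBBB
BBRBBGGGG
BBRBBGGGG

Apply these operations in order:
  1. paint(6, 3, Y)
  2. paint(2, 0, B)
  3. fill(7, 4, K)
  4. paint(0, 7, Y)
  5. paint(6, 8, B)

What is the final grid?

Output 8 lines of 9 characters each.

After op 1 paint(6,3,Y):
BBBBBBBBB
BBBBBBBBB
BBBBBBBBB
BBBBBBBBB
BBBBBBBBB
BBBBBBBBB
BBRYBGGGG
BBRBBGGGG
After op 2 paint(2,0,B):
BBBBBBBBB
BBBBBBBBB
BBBBBBBBB
BBBBBBBBB
BBBBBBBBB
BBBBBBBBB
BBRYBGGGG
BBRBBGGGG
After op 3 fill(7,4,K) [61 cells changed]:
KKKKKKKKK
KKKKKKKKK
KKKKKKKKK
KKKKKKKKK
KKKKKKKKK
KKKKKKKKK
KKRYKGGGG
KKRKKGGGG
After op 4 paint(0,7,Y):
KKKKKKKYK
KKKKKKKKK
KKKKKKKKK
KKKKKKKKK
KKKKKKKKK
KKKKKKKKK
KKRYKGGGG
KKRKKGGGG
After op 5 paint(6,8,B):
KKKKKKKYK
KKKKKKKKK
KKKKKKKKK
KKKKKKKKK
KKKKKKKKK
KKKKKKKKK
KKRYKGGGB
KKRKKGGGG

Answer: KKKKKKKYK
KKKKKKKKK
KKKKKKKKK
KKKKKKKKK
KKKKKKKKK
KKKKKKKKK
KKRYKGGGB
KKRKKGGGG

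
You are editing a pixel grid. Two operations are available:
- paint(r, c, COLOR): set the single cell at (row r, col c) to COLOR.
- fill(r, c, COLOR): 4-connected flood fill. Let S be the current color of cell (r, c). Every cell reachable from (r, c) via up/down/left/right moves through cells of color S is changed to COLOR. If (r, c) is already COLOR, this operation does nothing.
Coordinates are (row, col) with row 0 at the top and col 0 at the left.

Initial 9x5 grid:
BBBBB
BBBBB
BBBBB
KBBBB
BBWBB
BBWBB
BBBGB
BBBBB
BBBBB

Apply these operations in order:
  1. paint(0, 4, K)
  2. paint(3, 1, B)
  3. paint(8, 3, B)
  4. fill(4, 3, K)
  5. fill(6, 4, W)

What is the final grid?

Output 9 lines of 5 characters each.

After op 1 paint(0,4,K):
BBBBK
BBBBB
BBBBB
KBBBB
BBWBB
BBWBB
BBBGB
BBBBB
BBBBB
After op 2 paint(3,1,B):
BBBBK
BBBBB
BBBBB
KBBBB
BBWBB
BBWBB
BBBGB
BBBBB
BBBBB
After op 3 paint(8,3,B):
BBBBK
BBBBB
BBBBB
KBBBB
BBWBB
BBWBB
BBBGB
BBBBB
BBBBB
After op 4 fill(4,3,K) [40 cells changed]:
KKKKK
KKKKK
KKKKK
KKKKK
KKWKK
KKWKK
KKKGK
KKKKK
KKKKK
After op 5 fill(6,4,W) [42 cells changed]:
WWWWW
WWWWW
WWWWW
WWWWW
WWWWW
WWWWW
WWWGW
WWWWW
WWWWW

Answer: WWWWW
WWWWW
WWWWW
WWWWW
WWWWW
WWWWW
WWWGW
WWWWW
WWWWW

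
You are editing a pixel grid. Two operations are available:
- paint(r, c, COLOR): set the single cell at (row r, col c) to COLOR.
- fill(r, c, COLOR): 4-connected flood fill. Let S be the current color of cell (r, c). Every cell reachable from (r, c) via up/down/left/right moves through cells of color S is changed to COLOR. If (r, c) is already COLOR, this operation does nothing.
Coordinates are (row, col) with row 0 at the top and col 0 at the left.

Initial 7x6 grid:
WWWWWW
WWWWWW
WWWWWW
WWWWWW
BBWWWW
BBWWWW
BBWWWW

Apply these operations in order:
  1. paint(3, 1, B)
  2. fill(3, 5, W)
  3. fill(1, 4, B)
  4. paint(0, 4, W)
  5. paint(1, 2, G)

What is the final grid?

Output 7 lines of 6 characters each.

After op 1 paint(3,1,B):
WWWWWW
WWWWWW
WWWWWW
WBWWWW
BBWWWW
BBWWWW
BBWWWW
After op 2 fill(3,5,W) [0 cells changed]:
WWWWWW
WWWWWW
WWWWWW
WBWWWW
BBWWWW
BBWWWW
BBWWWW
After op 3 fill(1,4,B) [35 cells changed]:
BBBBBB
BBBBBB
BBBBBB
BBBBBB
BBBBBB
BBBBBB
BBBBBB
After op 4 paint(0,4,W):
BBBBWB
BBBBBB
BBBBBB
BBBBBB
BBBBBB
BBBBBB
BBBBBB
After op 5 paint(1,2,G):
BBBBWB
BBGBBB
BBBBBB
BBBBBB
BBBBBB
BBBBBB
BBBBBB

Answer: BBBBWB
BBGBBB
BBBBBB
BBBBBB
BBBBBB
BBBBBB
BBBBBB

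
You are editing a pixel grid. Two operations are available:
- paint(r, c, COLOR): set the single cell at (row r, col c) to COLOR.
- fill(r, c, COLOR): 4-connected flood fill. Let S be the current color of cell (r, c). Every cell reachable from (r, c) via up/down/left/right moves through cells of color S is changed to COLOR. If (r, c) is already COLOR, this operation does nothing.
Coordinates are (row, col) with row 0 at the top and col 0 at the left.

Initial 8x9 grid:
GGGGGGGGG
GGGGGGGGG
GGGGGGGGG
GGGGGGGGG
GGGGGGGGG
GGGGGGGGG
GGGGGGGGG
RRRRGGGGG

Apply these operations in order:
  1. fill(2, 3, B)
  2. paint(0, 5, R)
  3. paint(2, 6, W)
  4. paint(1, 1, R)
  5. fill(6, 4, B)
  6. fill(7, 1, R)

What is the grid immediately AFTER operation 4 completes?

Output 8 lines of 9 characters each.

After op 1 fill(2,3,B) [68 cells changed]:
BBBBBBBBB
BBBBBBBBB
BBBBBBBBB
BBBBBBBBB
BBBBBBBBB
BBBBBBBBB
BBBBBBBBB
RRRRBBBBB
After op 2 paint(0,5,R):
BBBBBRBBB
BBBBBBBBB
BBBBBBBBB
BBBBBBBBB
BBBBBBBBB
BBBBBBBBB
BBBBBBBBB
RRRRBBBBB
After op 3 paint(2,6,W):
BBBBBRBBB
BBBBBBBBB
BBBBBBWBB
BBBBBBBBB
BBBBBBBBB
BBBBBBBBB
BBBBBBBBB
RRRRBBBBB
After op 4 paint(1,1,R):
BBBBBRBBB
BRBBBBBBB
BBBBBBWBB
BBBBBBBBB
BBBBBBBBB
BBBBBBBBB
BBBBBBBBB
RRRRBBBBB

Answer: BBBBBRBBB
BRBBBBBBB
BBBBBBWBB
BBBBBBBBB
BBBBBBBBB
BBBBBBBBB
BBBBBBBBB
RRRRBBBBB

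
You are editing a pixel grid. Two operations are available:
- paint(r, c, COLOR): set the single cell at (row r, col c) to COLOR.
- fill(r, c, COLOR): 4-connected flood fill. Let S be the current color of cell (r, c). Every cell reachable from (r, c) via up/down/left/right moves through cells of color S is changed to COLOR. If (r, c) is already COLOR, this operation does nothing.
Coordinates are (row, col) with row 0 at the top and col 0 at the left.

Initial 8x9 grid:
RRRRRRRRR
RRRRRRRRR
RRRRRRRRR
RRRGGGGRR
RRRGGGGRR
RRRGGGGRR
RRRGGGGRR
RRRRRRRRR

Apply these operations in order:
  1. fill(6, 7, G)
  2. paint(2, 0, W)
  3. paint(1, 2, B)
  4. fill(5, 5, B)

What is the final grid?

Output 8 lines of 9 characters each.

After op 1 fill(6,7,G) [56 cells changed]:
GGGGGGGGG
GGGGGGGGG
GGGGGGGGG
GGGGGGGGG
GGGGGGGGG
GGGGGGGGG
GGGGGGGGG
GGGGGGGGG
After op 2 paint(2,0,W):
GGGGGGGGG
GGGGGGGGG
WGGGGGGGG
GGGGGGGGG
GGGGGGGGG
GGGGGGGGG
GGGGGGGGG
GGGGGGGGG
After op 3 paint(1,2,B):
GGGGGGGGG
GGBGGGGGG
WGGGGGGGG
GGGGGGGGG
GGGGGGGGG
GGGGGGGGG
GGGGGGGGG
GGGGGGGGG
After op 4 fill(5,5,B) [70 cells changed]:
BBBBBBBBB
BBBBBBBBB
WBBBBBBBB
BBBBBBBBB
BBBBBBBBB
BBBBBBBBB
BBBBBBBBB
BBBBBBBBB

Answer: BBBBBBBBB
BBBBBBBBB
WBBBBBBBB
BBBBBBBBB
BBBBBBBBB
BBBBBBBBB
BBBBBBBBB
BBBBBBBBB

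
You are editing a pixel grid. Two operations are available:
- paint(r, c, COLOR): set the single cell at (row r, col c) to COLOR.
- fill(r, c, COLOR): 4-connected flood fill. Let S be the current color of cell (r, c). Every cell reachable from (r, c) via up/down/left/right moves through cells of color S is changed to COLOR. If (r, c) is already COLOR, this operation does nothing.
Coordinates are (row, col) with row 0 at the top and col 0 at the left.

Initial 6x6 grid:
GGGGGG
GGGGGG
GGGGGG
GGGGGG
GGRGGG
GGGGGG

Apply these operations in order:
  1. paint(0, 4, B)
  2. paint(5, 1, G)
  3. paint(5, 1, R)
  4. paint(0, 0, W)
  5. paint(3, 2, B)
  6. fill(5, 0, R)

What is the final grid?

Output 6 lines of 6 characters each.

Answer: WRRRBR
RRRRRR
RRRRRR
RRBRRR
RRRRRR
RRRRRR

Derivation:
After op 1 paint(0,4,B):
GGGGBG
GGGGGG
GGGGGG
GGGGGG
GGRGGG
GGGGGG
After op 2 paint(5,1,G):
GGGGBG
GGGGGG
GGGGGG
GGGGGG
GGRGGG
GGGGGG
After op 3 paint(5,1,R):
GGGGBG
GGGGGG
GGGGGG
GGGGGG
GGRGGG
GRGGGG
After op 4 paint(0,0,W):
WGGGBG
GGGGGG
GGGGGG
GGGGGG
GGRGGG
GRGGGG
After op 5 paint(3,2,B):
WGGGBG
GGGGGG
GGGGGG
GGBGGG
GGRGGG
GRGGGG
After op 6 fill(5,0,R) [31 cells changed]:
WRRRBR
RRRRRR
RRRRRR
RRBRRR
RRRRRR
RRRRRR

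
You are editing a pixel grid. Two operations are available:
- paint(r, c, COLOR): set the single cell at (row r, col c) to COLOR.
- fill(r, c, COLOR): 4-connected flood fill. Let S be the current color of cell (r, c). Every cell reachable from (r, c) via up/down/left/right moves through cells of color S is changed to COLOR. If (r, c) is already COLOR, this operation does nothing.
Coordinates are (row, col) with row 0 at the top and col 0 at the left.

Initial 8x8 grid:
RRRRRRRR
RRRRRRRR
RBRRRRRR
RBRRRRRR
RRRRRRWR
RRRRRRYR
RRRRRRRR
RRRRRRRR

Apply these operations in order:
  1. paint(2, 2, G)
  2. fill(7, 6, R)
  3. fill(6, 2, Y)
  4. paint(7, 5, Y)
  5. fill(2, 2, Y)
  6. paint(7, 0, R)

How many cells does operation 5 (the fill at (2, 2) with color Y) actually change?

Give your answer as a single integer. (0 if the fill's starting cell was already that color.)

Answer: 1

Derivation:
After op 1 paint(2,2,G):
RRRRRRRR
RRRRRRRR
RBGRRRRR
RBRRRRRR
RRRRRRWR
RRRRRRYR
RRRRRRRR
RRRRRRRR
After op 2 fill(7,6,R) [0 cells changed]:
RRRRRRRR
RRRRRRRR
RBGRRRRR
RBRRRRRR
RRRRRRWR
RRRRRRYR
RRRRRRRR
RRRRRRRR
After op 3 fill(6,2,Y) [59 cells changed]:
YYYYYYYY
YYYYYYYY
YBGYYYYY
YBYYYYYY
YYYYYYWY
YYYYYYYY
YYYYYYYY
YYYYYYYY
After op 4 paint(7,5,Y):
YYYYYYYY
YYYYYYYY
YBGYYYYY
YBYYYYYY
YYYYYYWY
YYYYYYYY
YYYYYYYY
YYYYYYYY
After op 5 fill(2,2,Y) [1 cells changed]:
YYYYYYYY
YYYYYYYY
YBYYYYYY
YBYYYYYY
YYYYYYWY
YYYYYYYY
YYYYYYYY
YYYYYYYY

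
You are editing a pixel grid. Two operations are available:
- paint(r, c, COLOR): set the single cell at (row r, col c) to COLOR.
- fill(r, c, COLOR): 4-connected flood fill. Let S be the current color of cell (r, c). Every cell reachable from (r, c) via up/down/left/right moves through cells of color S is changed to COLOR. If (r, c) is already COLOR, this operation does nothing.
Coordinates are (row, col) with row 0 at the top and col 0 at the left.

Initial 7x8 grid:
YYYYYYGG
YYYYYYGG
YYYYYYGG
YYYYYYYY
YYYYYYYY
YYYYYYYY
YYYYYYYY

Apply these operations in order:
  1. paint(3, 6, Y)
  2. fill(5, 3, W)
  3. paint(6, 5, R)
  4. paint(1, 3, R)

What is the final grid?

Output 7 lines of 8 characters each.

After op 1 paint(3,6,Y):
YYYYYYGG
YYYYYYGG
YYYYYYGG
YYYYYYYY
YYYYYYYY
YYYYYYYY
YYYYYYYY
After op 2 fill(5,3,W) [50 cells changed]:
WWWWWWGG
WWWWWWGG
WWWWWWGG
WWWWWWWW
WWWWWWWW
WWWWWWWW
WWWWWWWW
After op 3 paint(6,5,R):
WWWWWWGG
WWWWWWGG
WWWWWWGG
WWWWWWWW
WWWWWWWW
WWWWWWWW
WWWWWRWW
After op 4 paint(1,3,R):
WWWWWWGG
WWWRWWGG
WWWWWWGG
WWWWWWWW
WWWWWWWW
WWWWWWWW
WWWWWRWW

Answer: WWWWWWGG
WWWRWWGG
WWWWWWGG
WWWWWWWW
WWWWWWWW
WWWWWWWW
WWWWWRWW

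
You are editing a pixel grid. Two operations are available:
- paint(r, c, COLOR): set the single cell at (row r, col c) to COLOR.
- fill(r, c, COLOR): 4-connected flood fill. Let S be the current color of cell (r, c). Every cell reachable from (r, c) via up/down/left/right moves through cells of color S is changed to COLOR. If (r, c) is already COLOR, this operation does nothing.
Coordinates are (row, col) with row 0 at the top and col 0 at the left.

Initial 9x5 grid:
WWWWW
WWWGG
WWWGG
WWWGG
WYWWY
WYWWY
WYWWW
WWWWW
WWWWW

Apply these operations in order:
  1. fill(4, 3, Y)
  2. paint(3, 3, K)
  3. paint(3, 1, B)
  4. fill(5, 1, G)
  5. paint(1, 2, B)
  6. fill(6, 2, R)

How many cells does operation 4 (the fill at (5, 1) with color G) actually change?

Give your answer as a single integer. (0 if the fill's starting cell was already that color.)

After op 1 fill(4,3,Y) [34 cells changed]:
YYYYY
YYYGG
YYYGG
YYYGG
YYYYY
YYYYY
YYYYY
YYYYY
YYYYY
After op 2 paint(3,3,K):
YYYYY
YYYGG
YYYGG
YYYKG
YYYYY
YYYYY
YYYYY
YYYYY
YYYYY
After op 3 paint(3,1,B):
YYYYY
YYYGG
YYYGG
YBYKG
YYYYY
YYYYY
YYYYY
YYYYY
YYYYY
After op 4 fill(5,1,G) [38 cells changed]:
GGGGG
GGGGG
GGGGG
GBGKG
GGGGG
GGGGG
GGGGG
GGGGG
GGGGG

Answer: 38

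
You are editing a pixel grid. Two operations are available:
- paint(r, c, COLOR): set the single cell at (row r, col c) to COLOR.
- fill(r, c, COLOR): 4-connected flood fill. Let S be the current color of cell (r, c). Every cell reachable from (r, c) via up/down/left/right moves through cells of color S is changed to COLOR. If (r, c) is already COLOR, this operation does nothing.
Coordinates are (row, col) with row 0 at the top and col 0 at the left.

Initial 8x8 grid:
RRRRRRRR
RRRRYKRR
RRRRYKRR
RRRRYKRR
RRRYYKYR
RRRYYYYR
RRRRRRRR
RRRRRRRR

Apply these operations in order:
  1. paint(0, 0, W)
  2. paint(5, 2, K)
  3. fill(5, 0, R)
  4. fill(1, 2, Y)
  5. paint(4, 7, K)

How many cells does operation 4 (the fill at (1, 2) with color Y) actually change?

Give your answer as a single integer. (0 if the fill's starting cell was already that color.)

Answer: 48

Derivation:
After op 1 paint(0,0,W):
WRRRRRRR
RRRRYKRR
RRRRYKRR
RRRRYKRR
RRRYYKYR
RRRYYYYR
RRRRRRRR
RRRRRRRR
After op 2 paint(5,2,K):
WRRRRRRR
RRRRYKRR
RRRRYKRR
RRRRYKRR
RRRYYKYR
RRKYYYYR
RRRRRRRR
RRRRRRRR
After op 3 fill(5,0,R) [0 cells changed]:
WRRRRRRR
RRRRYKRR
RRRRYKRR
RRRRYKRR
RRRYYKYR
RRKYYYYR
RRRRRRRR
RRRRRRRR
After op 4 fill(1,2,Y) [48 cells changed]:
WYYYYYYY
YYYYYKYY
YYYYYKYY
YYYYYKYY
YYYYYKYY
YYKYYYYY
YYYYYYYY
YYYYYYYY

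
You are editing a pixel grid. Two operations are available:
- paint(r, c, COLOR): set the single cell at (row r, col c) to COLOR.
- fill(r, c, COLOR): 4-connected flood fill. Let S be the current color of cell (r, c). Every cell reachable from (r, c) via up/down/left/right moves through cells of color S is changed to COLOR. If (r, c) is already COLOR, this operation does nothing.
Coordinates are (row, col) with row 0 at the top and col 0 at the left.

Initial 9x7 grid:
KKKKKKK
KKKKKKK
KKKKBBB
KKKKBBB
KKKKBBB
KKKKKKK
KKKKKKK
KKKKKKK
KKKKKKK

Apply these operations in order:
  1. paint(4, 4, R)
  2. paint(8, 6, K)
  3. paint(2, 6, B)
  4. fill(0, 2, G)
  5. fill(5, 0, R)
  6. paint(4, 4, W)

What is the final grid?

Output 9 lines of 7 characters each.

Answer: RRRRRRR
RRRRRRR
RRRRBBB
RRRRBBB
RRRRWBB
RRRRRRR
RRRRRRR
RRRRRRR
RRRRRRR

Derivation:
After op 1 paint(4,4,R):
KKKKKKK
KKKKKKK
KKKKBBB
KKKKBBB
KKKKRBB
KKKKKKK
KKKKKKK
KKKKKKK
KKKKKKK
After op 2 paint(8,6,K):
KKKKKKK
KKKKKKK
KKKKBBB
KKKKBBB
KKKKRBB
KKKKKKK
KKKKKKK
KKKKKKK
KKKKKKK
After op 3 paint(2,6,B):
KKKKKKK
KKKKKKK
KKKKBBB
KKKKBBB
KKKKRBB
KKKKKKK
KKKKKKK
KKKKKKK
KKKKKKK
After op 4 fill(0,2,G) [54 cells changed]:
GGGGGGG
GGGGGGG
GGGGBBB
GGGGBBB
GGGGRBB
GGGGGGG
GGGGGGG
GGGGGGG
GGGGGGG
After op 5 fill(5,0,R) [54 cells changed]:
RRRRRRR
RRRRRRR
RRRRBBB
RRRRBBB
RRRRRBB
RRRRRRR
RRRRRRR
RRRRRRR
RRRRRRR
After op 6 paint(4,4,W):
RRRRRRR
RRRRRRR
RRRRBBB
RRRRBBB
RRRRWBB
RRRRRRR
RRRRRRR
RRRRRRR
RRRRRRR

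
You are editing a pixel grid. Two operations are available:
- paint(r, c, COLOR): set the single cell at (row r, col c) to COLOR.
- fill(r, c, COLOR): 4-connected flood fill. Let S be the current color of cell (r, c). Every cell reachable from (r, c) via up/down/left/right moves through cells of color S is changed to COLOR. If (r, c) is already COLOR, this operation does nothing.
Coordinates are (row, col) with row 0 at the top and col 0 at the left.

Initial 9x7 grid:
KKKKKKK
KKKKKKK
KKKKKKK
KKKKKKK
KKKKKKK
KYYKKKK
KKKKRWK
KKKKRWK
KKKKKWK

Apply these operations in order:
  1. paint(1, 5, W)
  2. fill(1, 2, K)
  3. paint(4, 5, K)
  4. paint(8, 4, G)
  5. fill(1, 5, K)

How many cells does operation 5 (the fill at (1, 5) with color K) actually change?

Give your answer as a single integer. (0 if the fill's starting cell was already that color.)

Answer: 1

Derivation:
After op 1 paint(1,5,W):
KKKKKKK
KKKKKWK
KKKKKKK
KKKKKKK
KKKKKKK
KYYKKKK
KKKKRWK
KKKKRWK
KKKKKWK
After op 2 fill(1,2,K) [0 cells changed]:
KKKKKKK
KKKKKWK
KKKKKKK
KKKKKKK
KKKKKKK
KYYKKKK
KKKKRWK
KKKKRWK
KKKKKWK
After op 3 paint(4,5,K):
KKKKKKK
KKKKKWK
KKKKKKK
KKKKKKK
KKKKKKK
KYYKKKK
KKKKRWK
KKKKRWK
KKKKKWK
After op 4 paint(8,4,G):
KKKKKKK
KKKKKWK
KKKKKKK
KKKKKKK
KKKKKKK
KYYKKKK
KKKKRWK
KKKKRWK
KKKKGWK
After op 5 fill(1,5,K) [1 cells changed]:
KKKKKKK
KKKKKKK
KKKKKKK
KKKKKKK
KKKKKKK
KYYKKKK
KKKKRWK
KKKKRWK
KKKKGWK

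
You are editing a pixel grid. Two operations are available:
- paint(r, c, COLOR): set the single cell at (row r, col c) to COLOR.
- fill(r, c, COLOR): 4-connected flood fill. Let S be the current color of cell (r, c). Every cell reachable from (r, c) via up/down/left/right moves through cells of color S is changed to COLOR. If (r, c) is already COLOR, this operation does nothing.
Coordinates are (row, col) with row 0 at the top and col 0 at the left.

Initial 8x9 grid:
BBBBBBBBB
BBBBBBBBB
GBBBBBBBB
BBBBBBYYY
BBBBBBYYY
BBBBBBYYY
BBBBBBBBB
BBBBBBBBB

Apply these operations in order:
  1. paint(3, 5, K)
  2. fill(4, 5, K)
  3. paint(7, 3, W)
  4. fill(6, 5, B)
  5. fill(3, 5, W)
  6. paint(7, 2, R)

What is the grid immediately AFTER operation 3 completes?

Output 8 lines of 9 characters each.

Answer: KKKKKKKKK
KKKKKKKKK
GKKKKKKKK
KKKKKKYYY
KKKKKKYYY
KKKKKKYYY
KKKKKKKKK
KKKWKKKKK

Derivation:
After op 1 paint(3,5,K):
BBBBBBBBB
BBBBBBBBB
GBBBBBBBB
BBBBBKYYY
BBBBBBYYY
BBBBBBYYY
BBBBBBBBB
BBBBBBBBB
After op 2 fill(4,5,K) [61 cells changed]:
KKKKKKKKK
KKKKKKKKK
GKKKKKKKK
KKKKKKYYY
KKKKKKYYY
KKKKKKYYY
KKKKKKKKK
KKKKKKKKK
After op 3 paint(7,3,W):
KKKKKKKKK
KKKKKKKKK
GKKKKKKKK
KKKKKKYYY
KKKKKKYYY
KKKKKKYYY
KKKKKKKKK
KKKWKKKKK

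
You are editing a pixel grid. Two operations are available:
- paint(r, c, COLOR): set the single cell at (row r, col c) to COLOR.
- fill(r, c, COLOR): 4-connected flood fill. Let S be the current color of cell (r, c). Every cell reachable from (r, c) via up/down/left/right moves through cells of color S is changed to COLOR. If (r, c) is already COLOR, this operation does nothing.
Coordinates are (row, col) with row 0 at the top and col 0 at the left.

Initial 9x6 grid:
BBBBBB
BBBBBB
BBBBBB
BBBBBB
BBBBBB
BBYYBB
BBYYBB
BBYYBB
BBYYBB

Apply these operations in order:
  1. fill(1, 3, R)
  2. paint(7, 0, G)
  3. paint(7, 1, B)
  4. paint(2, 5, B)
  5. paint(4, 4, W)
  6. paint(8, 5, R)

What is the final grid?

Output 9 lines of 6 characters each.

Answer: RRRRRR
RRRRRR
RRRRRB
RRRRRR
RRRRWR
RRYYRR
RRYYRR
GBYYRR
RRYYRR

Derivation:
After op 1 fill(1,3,R) [46 cells changed]:
RRRRRR
RRRRRR
RRRRRR
RRRRRR
RRRRRR
RRYYRR
RRYYRR
RRYYRR
RRYYRR
After op 2 paint(7,0,G):
RRRRRR
RRRRRR
RRRRRR
RRRRRR
RRRRRR
RRYYRR
RRYYRR
GRYYRR
RRYYRR
After op 3 paint(7,1,B):
RRRRRR
RRRRRR
RRRRRR
RRRRRR
RRRRRR
RRYYRR
RRYYRR
GBYYRR
RRYYRR
After op 4 paint(2,5,B):
RRRRRR
RRRRRR
RRRRRB
RRRRRR
RRRRRR
RRYYRR
RRYYRR
GBYYRR
RRYYRR
After op 5 paint(4,4,W):
RRRRRR
RRRRRR
RRRRRB
RRRRRR
RRRRWR
RRYYRR
RRYYRR
GBYYRR
RRYYRR
After op 6 paint(8,5,R):
RRRRRR
RRRRRR
RRRRRB
RRRRRR
RRRRWR
RRYYRR
RRYYRR
GBYYRR
RRYYRR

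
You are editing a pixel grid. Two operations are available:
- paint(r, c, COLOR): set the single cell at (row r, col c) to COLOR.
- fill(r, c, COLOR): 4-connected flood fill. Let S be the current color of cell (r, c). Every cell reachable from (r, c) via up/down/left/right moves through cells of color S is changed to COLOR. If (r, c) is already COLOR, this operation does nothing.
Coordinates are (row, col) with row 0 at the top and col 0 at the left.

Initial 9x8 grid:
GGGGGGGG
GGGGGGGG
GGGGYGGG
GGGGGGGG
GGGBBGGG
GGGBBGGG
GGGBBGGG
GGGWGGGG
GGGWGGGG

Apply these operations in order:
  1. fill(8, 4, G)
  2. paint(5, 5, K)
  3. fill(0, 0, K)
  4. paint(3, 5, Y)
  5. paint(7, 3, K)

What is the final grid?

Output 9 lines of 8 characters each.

After op 1 fill(8,4,G) [0 cells changed]:
GGGGGGGG
GGGGGGGG
GGGGYGGG
GGGGGGGG
GGGBBGGG
GGGBBGGG
GGGBBGGG
GGGWGGGG
GGGWGGGG
After op 2 paint(5,5,K):
GGGGGGGG
GGGGGGGG
GGGGYGGG
GGGGGGGG
GGGBBGGG
GGGBBKGG
GGGBBGGG
GGGWGGGG
GGGWGGGG
After op 3 fill(0,0,K) [62 cells changed]:
KKKKKKKK
KKKKKKKK
KKKKYKKK
KKKKKKKK
KKKBBKKK
KKKBBKKK
KKKBBKKK
KKKWKKKK
KKKWKKKK
After op 4 paint(3,5,Y):
KKKKKKKK
KKKKKKKK
KKKKYKKK
KKKKKYKK
KKKBBKKK
KKKBBKKK
KKKBBKKK
KKKWKKKK
KKKWKKKK
After op 5 paint(7,3,K):
KKKKKKKK
KKKKKKKK
KKKKYKKK
KKKKKYKK
KKKBBKKK
KKKBBKKK
KKKBBKKK
KKKKKKKK
KKKWKKKK

Answer: KKKKKKKK
KKKKKKKK
KKKKYKKK
KKKKKYKK
KKKBBKKK
KKKBBKKK
KKKBBKKK
KKKKKKKK
KKKWKKKK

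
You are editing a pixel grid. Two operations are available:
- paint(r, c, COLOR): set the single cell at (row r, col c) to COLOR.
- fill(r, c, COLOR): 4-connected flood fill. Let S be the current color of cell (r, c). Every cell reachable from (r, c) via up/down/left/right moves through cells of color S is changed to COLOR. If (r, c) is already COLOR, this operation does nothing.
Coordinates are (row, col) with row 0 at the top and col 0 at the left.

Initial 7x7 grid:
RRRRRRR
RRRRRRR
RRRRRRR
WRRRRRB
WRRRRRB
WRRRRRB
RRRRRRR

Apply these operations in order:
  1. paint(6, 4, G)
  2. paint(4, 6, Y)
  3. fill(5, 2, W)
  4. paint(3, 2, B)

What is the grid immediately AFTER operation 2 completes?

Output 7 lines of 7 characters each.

Answer: RRRRRRR
RRRRRRR
RRRRRRR
WRRRRRB
WRRRRRY
WRRRRRB
RRRRGRR

Derivation:
After op 1 paint(6,4,G):
RRRRRRR
RRRRRRR
RRRRRRR
WRRRRRB
WRRRRRB
WRRRRRB
RRRRGRR
After op 2 paint(4,6,Y):
RRRRRRR
RRRRRRR
RRRRRRR
WRRRRRB
WRRRRRY
WRRRRRB
RRRRGRR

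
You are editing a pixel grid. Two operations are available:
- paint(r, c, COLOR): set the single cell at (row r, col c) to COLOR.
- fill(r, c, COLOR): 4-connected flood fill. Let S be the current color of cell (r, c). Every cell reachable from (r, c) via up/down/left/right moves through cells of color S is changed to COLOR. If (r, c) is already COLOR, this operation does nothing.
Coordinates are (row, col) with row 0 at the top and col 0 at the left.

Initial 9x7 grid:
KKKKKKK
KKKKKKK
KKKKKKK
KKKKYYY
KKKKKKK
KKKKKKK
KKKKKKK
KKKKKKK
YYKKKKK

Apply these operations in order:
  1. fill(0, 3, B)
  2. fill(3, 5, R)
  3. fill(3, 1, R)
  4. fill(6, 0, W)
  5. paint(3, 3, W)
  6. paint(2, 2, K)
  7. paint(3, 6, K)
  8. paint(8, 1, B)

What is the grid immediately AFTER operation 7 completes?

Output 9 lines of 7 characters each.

After op 1 fill(0,3,B) [58 cells changed]:
BBBBBBB
BBBBBBB
BBBBBBB
BBBBYYY
BBBBBBB
BBBBBBB
BBBBBBB
BBBBBBB
YYBBBBB
After op 2 fill(3,5,R) [3 cells changed]:
BBBBBBB
BBBBBBB
BBBBBBB
BBBBRRR
BBBBBBB
BBBBBBB
BBBBBBB
BBBBBBB
YYBBBBB
After op 3 fill(3,1,R) [58 cells changed]:
RRRRRRR
RRRRRRR
RRRRRRR
RRRRRRR
RRRRRRR
RRRRRRR
RRRRRRR
RRRRRRR
YYRRRRR
After op 4 fill(6,0,W) [61 cells changed]:
WWWWWWW
WWWWWWW
WWWWWWW
WWWWWWW
WWWWWWW
WWWWWWW
WWWWWWW
WWWWWWW
YYWWWWW
After op 5 paint(3,3,W):
WWWWWWW
WWWWWWW
WWWWWWW
WWWWWWW
WWWWWWW
WWWWWWW
WWWWWWW
WWWWWWW
YYWWWWW
After op 6 paint(2,2,K):
WWWWWWW
WWWWWWW
WWKWWWW
WWWWWWW
WWWWWWW
WWWWWWW
WWWWWWW
WWWWWWW
YYWWWWW
After op 7 paint(3,6,K):
WWWWWWW
WWWWWWW
WWKWWWW
WWWWWWK
WWWWWWW
WWWWWWW
WWWWWWW
WWWWWWW
YYWWWWW

Answer: WWWWWWW
WWWWWWW
WWKWWWW
WWWWWWK
WWWWWWW
WWWWWWW
WWWWWWW
WWWWWWW
YYWWWWW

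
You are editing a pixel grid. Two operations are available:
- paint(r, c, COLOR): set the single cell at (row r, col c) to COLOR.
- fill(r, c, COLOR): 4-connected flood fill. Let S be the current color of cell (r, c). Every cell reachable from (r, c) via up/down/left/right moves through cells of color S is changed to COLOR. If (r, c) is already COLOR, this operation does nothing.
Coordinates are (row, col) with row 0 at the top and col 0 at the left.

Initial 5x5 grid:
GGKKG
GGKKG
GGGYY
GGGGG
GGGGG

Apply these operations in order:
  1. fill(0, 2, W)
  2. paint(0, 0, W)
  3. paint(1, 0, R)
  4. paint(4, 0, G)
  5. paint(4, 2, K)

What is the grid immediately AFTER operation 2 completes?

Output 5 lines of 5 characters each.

After op 1 fill(0,2,W) [4 cells changed]:
GGWWG
GGWWG
GGGYY
GGGGG
GGGGG
After op 2 paint(0,0,W):
WGWWG
GGWWG
GGGYY
GGGGG
GGGGG

Answer: WGWWG
GGWWG
GGGYY
GGGGG
GGGGG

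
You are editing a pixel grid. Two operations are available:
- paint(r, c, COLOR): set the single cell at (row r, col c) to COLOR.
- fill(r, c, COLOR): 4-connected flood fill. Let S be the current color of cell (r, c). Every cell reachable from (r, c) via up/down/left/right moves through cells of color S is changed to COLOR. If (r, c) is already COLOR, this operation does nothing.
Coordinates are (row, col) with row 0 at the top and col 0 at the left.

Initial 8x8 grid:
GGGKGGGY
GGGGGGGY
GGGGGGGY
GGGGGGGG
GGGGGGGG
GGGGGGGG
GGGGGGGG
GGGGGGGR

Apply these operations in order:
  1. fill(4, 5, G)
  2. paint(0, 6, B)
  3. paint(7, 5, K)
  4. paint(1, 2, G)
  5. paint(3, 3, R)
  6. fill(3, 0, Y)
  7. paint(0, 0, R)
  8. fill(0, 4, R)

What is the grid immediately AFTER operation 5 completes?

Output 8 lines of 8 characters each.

After op 1 fill(4,5,G) [0 cells changed]:
GGGKGGGY
GGGGGGGY
GGGGGGGY
GGGGGGGG
GGGGGGGG
GGGGGGGG
GGGGGGGG
GGGGGGGR
After op 2 paint(0,6,B):
GGGKGGBY
GGGGGGGY
GGGGGGGY
GGGGGGGG
GGGGGGGG
GGGGGGGG
GGGGGGGG
GGGGGGGR
After op 3 paint(7,5,K):
GGGKGGBY
GGGGGGGY
GGGGGGGY
GGGGGGGG
GGGGGGGG
GGGGGGGG
GGGGGGGG
GGGGGKGR
After op 4 paint(1,2,G):
GGGKGGBY
GGGGGGGY
GGGGGGGY
GGGGGGGG
GGGGGGGG
GGGGGGGG
GGGGGGGG
GGGGGKGR
After op 5 paint(3,3,R):
GGGKGGBY
GGGGGGGY
GGGGGGGY
GGGRGGGG
GGGGGGGG
GGGGGGGG
GGGGGGGG
GGGGGKGR

Answer: GGGKGGBY
GGGGGGGY
GGGGGGGY
GGGRGGGG
GGGGGGGG
GGGGGGGG
GGGGGGGG
GGGGGKGR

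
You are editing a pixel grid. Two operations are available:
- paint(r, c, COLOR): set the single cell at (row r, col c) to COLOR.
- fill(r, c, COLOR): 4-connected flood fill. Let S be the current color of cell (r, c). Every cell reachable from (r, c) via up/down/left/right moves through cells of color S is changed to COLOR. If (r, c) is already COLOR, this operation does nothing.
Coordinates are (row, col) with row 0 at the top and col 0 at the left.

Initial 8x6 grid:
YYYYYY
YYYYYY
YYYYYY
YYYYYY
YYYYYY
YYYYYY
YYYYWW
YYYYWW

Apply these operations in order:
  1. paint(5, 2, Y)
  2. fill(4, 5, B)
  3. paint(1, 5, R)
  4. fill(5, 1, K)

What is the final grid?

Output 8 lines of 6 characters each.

After op 1 paint(5,2,Y):
YYYYYY
YYYYYY
YYYYYY
YYYYYY
YYYYYY
YYYYYY
YYYYWW
YYYYWW
After op 2 fill(4,5,B) [44 cells changed]:
BBBBBB
BBBBBB
BBBBBB
BBBBBB
BBBBBB
BBBBBB
BBBBWW
BBBBWW
After op 3 paint(1,5,R):
BBBBBB
BBBBBR
BBBBBB
BBBBBB
BBBBBB
BBBBBB
BBBBWW
BBBBWW
After op 4 fill(5,1,K) [43 cells changed]:
KKKKKK
KKKKKR
KKKKKK
KKKKKK
KKKKKK
KKKKKK
KKKKWW
KKKKWW

Answer: KKKKKK
KKKKKR
KKKKKK
KKKKKK
KKKKKK
KKKKKK
KKKKWW
KKKKWW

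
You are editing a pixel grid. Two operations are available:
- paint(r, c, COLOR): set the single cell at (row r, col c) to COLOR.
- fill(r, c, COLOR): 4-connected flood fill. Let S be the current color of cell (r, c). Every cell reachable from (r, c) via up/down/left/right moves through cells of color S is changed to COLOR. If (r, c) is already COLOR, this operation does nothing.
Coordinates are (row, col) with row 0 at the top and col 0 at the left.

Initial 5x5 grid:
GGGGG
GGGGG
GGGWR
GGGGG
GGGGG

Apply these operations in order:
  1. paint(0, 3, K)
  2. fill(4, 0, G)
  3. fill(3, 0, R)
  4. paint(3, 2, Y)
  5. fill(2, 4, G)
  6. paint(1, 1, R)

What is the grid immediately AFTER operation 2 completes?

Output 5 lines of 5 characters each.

Answer: GGGKG
GGGGG
GGGWR
GGGGG
GGGGG

Derivation:
After op 1 paint(0,3,K):
GGGKG
GGGGG
GGGWR
GGGGG
GGGGG
After op 2 fill(4,0,G) [0 cells changed]:
GGGKG
GGGGG
GGGWR
GGGGG
GGGGG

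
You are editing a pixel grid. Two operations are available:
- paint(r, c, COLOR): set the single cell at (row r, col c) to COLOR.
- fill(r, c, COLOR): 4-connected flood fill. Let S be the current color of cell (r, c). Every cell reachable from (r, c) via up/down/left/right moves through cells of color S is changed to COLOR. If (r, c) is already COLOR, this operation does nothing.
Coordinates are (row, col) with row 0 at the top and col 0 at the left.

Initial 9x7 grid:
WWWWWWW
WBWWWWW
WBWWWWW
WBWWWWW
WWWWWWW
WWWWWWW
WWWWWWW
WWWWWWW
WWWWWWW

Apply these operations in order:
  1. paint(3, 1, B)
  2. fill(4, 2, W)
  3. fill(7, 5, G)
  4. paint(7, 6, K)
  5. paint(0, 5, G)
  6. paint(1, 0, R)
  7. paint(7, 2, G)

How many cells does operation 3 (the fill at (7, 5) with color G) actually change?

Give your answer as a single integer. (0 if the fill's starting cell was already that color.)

After op 1 paint(3,1,B):
WWWWWWW
WBWWWWW
WBWWWWW
WBWWWWW
WWWWWWW
WWWWWWW
WWWWWWW
WWWWWWW
WWWWWWW
After op 2 fill(4,2,W) [0 cells changed]:
WWWWWWW
WBWWWWW
WBWWWWW
WBWWWWW
WWWWWWW
WWWWWWW
WWWWWWW
WWWWWWW
WWWWWWW
After op 3 fill(7,5,G) [60 cells changed]:
GGGGGGG
GBGGGGG
GBGGGGG
GBGGGGG
GGGGGGG
GGGGGGG
GGGGGGG
GGGGGGG
GGGGGGG

Answer: 60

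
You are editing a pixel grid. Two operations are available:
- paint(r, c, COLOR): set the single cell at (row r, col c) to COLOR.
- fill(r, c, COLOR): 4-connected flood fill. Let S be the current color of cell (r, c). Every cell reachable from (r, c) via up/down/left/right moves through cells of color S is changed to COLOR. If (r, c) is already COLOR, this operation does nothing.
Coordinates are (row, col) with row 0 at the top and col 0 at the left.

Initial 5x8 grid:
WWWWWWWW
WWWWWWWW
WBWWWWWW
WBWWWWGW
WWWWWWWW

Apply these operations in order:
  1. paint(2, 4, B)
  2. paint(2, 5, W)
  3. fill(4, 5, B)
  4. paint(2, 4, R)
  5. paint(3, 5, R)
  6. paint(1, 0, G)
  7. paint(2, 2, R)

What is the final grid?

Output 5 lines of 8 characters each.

After op 1 paint(2,4,B):
WWWWWWWW
WWWWWWWW
WBWWBWWW
WBWWWWGW
WWWWWWWW
After op 2 paint(2,5,W):
WWWWWWWW
WWWWWWWW
WBWWBWWW
WBWWWWGW
WWWWWWWW
After op 3 fill(4,5,B) [36 cells changed]:
BBBBBBBB
BBBBBBBB
BBBBBBBB
BBBBBBGB
BBBBBBBB
After op 4 paint(2,4,R):
BBBBBBBB
BBBBBBBB
BBBBRBBB
BBBBBBGB
BBBBBBBB
After op 5 paint(3,5,R):
BBBBBBBB
BBBBBBBB
BBBBRBBB
BBBBBRGB
BBBBBBBB
After op 6 paint(1,0,G):
BBBBBBBB
GBBBBBBB
BBBBRBBB
BBBBBRGB
BBBBBBBB
After op 7 paint(2,2,R):
BBBBBBBB
GBBBBBBB
BBRBRBBB
BBBBBRGB
BBBBBBBB

Answer: BBBBBBBB
GBBBBBBB
BBRBRBBB
BBBBBRGB
BBBBBBBB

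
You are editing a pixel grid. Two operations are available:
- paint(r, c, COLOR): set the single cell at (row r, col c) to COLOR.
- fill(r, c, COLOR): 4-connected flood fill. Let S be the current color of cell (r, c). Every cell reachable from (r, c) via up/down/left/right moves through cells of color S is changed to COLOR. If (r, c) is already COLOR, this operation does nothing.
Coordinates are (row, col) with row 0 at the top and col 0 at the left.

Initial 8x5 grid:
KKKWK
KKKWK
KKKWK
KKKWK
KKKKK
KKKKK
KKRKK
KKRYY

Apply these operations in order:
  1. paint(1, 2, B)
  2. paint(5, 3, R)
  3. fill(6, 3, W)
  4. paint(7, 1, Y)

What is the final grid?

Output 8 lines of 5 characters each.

After op 1 paint(1,2,B):
KKKWK
KKBWK
KKKWK
KKKWK
KKKKK
KKKKK
KKRKK
KKRYY
After op 2 paint(5,3,R):
KKKWK
KKBWK
KKKWK
KKKWK
KKKKK
KKKRK
KKRKK
KKRYY
After op 3 fill(6,3,W) [30 cells changed]:
WWWWW
WWBWW
WWWWW
WWWWW
WWWWW
WWWRW
WWRWW
WWRYY
After op 4 paint(7,1,Y):
WWWWW
WWBWW
WWWWW
WWWWW
WWWWW
WWWRW
WWRWW
WYRYY

Answer: WWWWW
WWBWW
WWWWW
WWWWW
WWWWW
WWWRW
WWRWW
WYRYY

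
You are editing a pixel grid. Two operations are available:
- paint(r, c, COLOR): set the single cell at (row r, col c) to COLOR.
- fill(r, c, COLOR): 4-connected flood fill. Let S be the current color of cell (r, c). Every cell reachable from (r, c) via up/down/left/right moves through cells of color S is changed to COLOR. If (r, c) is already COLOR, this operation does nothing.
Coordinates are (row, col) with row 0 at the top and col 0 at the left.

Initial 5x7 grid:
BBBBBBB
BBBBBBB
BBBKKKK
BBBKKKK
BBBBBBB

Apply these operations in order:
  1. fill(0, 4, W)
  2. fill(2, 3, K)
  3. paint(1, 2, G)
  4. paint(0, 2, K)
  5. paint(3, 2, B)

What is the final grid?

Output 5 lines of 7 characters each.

Answer: WWKWWWW
WWGWWWW
WWWKKKK
WWBKKKK
WWWWWWW

Derivation:
After op 1 fill(0,4,W) [27 cells changed]:
WWWWWWW
WWWWWWW
WWWKKKK
WWWKKKK
WWWWWWW
After op 2 fill(2,3,K) [0 cells changed]:
WWWWWWW
WWWWWWW
WWWKKKK
WWWKKKK
WWWWWWW
After op 3 paint(1,2,G):
WWWWWWW
WWGWWWW
WWWKKKK
WWWKKKK
WWWWWWW
After op 4 paint(0,2,K):
WWKWWWW
WWGWWWW
WWWKKKK
WWWKKKK
WWWWWWW
After op 5 paint(3,2,B):
WWKWWWW
WWGWWWW
WWWKKKK
WWBKKKK
WWWWWWW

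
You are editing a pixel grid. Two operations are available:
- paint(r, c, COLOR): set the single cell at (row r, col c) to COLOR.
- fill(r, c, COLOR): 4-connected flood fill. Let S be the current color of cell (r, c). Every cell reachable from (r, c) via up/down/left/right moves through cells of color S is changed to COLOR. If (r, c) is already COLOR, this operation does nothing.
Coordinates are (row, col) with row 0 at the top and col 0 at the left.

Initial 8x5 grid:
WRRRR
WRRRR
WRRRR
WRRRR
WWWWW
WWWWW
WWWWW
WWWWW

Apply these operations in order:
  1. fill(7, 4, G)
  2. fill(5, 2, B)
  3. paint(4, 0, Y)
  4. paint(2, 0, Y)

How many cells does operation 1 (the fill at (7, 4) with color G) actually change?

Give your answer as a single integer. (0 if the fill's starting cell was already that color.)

Answer: 24

Derivation:
After op 1 fill(7,4,G) [24 cells changed]:
GRRRR
GRRRR
GRRRR
GRRRR
GGGGG
GGGGG
GGGGG
GGGGG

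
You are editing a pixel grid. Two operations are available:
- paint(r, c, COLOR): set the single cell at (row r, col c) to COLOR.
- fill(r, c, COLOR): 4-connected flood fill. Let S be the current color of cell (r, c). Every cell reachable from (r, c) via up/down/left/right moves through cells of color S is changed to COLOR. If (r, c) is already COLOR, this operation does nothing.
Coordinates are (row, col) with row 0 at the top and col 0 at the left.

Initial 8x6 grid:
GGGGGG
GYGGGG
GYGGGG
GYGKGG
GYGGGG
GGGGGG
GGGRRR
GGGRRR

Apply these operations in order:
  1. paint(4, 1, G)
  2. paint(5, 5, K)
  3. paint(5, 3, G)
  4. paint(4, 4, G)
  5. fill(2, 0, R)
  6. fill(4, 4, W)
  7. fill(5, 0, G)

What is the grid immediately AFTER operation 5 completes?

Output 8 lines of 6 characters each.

Answer: RRRRRR
RYRRRR
RYRRRR
RYRKRR
RRRRRR
RRRRRK
RRRRRR
RRRRRR

Derivation:
After op 1 paint(4,1,G):
GGGGGG
GYGGGG
GYGGGG
GYGKGG
GGGGGG
GGGGGG
GGGRRR
GGGRRR
After op 2 paint(5,5,K):
GGGGGG
GYGGGG
GYGGGG
GYGKGG
GGGGGG
GGGGGK
GGGRRR
GGGRRR
After op 3 paint(5,3,G):
GGGGGG
GYGGGG
GYGGGG
GYGKGG
GGGGGG
GGGGGK
GGGRRR
GGGRRR
After op 4 paint(4,4,G):
GGGGGG
GYGGGG
GYGGGG
GYGKGG
GGGGGG
GGGGGK
GGGRRR
GGGRRR
After op 5 fill(2,0,R) [37 cells changed]:
RRRRRR
RYRRRR
RYRRRR
RYRKRR
RRRRRR
RRRRRK
RRRRRR
RRRRRR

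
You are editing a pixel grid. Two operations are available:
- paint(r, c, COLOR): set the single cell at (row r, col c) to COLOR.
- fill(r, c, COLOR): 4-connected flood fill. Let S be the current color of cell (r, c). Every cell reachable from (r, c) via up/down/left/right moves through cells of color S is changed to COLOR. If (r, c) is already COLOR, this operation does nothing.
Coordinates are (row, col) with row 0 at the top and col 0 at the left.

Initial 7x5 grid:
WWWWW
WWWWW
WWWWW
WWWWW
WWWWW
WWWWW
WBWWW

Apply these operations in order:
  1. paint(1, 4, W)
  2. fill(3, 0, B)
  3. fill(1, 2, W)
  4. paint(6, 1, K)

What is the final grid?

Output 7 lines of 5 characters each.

After op 1 paint(1,4,W):
WWWWW
WWWWW
WWWWW
WWWWW
WWWWW
WWWWW
WBWWW
After op 2 fill(3,0,B) [34 cells changed]:
BBBBB
BBBBB
BBBBB
BBBBB
BBBBB
BBBBB
BBBBB
After op 3 fill(1,2,W) [35 cells changed]:
WWWWW
WWWWW
WWWWW
WWWWW
WWWWW
WWWWW
WWWWW
After op 4 paint(6,1,K):
WWWWW
WWWWW
WWWWW
WWWWW
WWWWW
WWWWW
WKWWW

Answer: WWWWW
WWWWW
WWWWW
WWWWW
WWWWW
WWWWW
WKWWW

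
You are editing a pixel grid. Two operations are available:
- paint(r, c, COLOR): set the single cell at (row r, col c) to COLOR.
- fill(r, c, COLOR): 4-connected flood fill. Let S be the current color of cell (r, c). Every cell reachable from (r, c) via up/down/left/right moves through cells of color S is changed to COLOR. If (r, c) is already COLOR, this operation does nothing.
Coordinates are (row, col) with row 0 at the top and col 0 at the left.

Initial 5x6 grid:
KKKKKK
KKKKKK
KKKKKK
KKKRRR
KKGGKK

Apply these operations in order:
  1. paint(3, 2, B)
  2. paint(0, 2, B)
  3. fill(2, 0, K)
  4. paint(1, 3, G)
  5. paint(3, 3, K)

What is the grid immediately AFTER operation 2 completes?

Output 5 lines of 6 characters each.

Answer: KKBKKK
KKKKKK
KKKKKK
KKBRRR
KKGGKK

Derivation:
After op 1 paint(3,2,B):
KKKKKK
KKKKKK
KKKKKK
KKBRRR
KKGGKK
After op 2 paint(0,2,B):
KKBKKK
KKKKKK
KKKKKK
KKBRRR
KKGGKK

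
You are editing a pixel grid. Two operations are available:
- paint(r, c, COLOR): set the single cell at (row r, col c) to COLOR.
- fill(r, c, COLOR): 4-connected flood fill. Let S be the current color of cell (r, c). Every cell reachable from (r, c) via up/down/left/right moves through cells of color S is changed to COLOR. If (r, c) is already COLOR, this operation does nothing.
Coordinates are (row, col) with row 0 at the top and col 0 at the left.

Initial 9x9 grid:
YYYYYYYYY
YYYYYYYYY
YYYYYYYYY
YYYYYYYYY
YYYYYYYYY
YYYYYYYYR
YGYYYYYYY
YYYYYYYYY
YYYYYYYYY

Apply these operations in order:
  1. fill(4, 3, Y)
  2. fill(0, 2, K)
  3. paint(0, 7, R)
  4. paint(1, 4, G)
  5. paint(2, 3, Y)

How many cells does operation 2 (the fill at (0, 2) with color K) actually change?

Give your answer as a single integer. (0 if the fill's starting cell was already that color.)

After op 1 fill(4,3,Y) [0 cells changed]:
YYYYYYYYY
YYYYYYYYY
YYYYYYYYY
YYYYYYYYY
YYYYYYYYY
YYYYYYYYR
YGYYYYYYY
YYYYYYYYY
YYYYYYYYY
After op 2 fill(0,2,K) [79 cells changed]:
KKKKKKKKK
KKKKKKKKK
KKKKKKKKK
KKKKKKKKK
KKKKKKKKK
KKKKKKKKR
KGKKKKKKK
KKKKKKKKK
KKKKKKKKK

Answer: 79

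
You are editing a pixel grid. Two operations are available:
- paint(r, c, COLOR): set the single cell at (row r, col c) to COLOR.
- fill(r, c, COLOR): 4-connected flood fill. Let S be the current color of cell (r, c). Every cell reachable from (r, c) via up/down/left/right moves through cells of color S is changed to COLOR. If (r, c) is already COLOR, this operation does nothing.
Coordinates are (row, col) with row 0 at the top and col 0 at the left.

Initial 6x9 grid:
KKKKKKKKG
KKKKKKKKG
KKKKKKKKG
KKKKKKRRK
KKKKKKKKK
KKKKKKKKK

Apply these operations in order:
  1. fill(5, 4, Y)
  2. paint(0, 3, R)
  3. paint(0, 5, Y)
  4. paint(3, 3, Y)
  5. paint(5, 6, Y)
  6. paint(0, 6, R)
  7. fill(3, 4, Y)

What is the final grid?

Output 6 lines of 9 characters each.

Answer: YYYRYYRYG
YYYYYYYYG
YYYYYYYYG
YYYYYYRRY
YYYYYYYYY
YYYYYYYYY

Derivation:
After op 1 fill(5,4,Y) [49 cells changed]:
YYYYYYYYG
YYYYYYYYG
YYYYYYYYG
YYYYYYRRY
YYYYYYYYY
YYYYYYYYY
After op 2 paint(0,3,R):
YYYRYYYYG
YYYYYYYYG
YYYYYYYYG
YYYYYYRRY
YYYYYYYYY
YYYYYYYYY
After op 3 paint(0,5,Y):
YYYRYYYYG
YYYYYYYYG
YYYYYYYYG
YYYYYYRRY
YYYYYYYYY
YYYYYYYYY
After op 4 paint(3,3,Y):
YYYRYYYYG
YYYYYYYYG
YYYYYYYYG
YYYYYYRRY
YYYYYYYYY
YYYYYYYYY
After op 5 paint(5,6,Y):
YYYRYYYYG
YYYYYYYYG
YYYYYYYYG
YYYYYYRRY
YYYYYYYYY
YYYYYYYYY
After op 6 paint(0,6,R):
YYYRYYRYG
YYYYYYYYG
YYYYYYYYG
YYYYYYRRY
YYYYYYYYY
YYYYYYYYY
After op 7 fill(3,4,Y) [0 cells changed]:
YYYRYYRYG
YYYYYYYYG
YYYYYYYYG
YYYYYYRRY
YYYYYYYYY
YYYYYYYYY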